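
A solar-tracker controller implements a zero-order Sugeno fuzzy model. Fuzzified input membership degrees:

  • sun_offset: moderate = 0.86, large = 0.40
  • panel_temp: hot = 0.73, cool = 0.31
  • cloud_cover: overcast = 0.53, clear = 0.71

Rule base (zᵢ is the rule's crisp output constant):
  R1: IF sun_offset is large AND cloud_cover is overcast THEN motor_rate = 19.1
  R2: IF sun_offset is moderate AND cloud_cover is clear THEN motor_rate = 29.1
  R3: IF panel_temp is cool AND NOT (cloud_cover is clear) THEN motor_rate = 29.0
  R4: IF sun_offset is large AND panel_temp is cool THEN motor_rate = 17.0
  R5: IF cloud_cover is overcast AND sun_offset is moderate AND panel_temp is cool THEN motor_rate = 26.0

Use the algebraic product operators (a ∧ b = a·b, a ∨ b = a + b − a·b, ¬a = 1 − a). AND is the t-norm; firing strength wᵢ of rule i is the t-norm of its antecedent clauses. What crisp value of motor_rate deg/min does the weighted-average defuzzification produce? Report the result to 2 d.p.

25.65

R1 (z=19.1): large=0.40, overcast=0.53; AND[a·b] → w = 0.2120
R2 (z=29.1): moderate=0.86, clear=0.71; AND[a·b] → w = 0.6106
R3 (z=29.0): cool=0.31, ¬clear=1−0.71=0.29; AND[a·b] → w = 0.0899
R4 (z=17.0): large=0.40, cool=0.31; AND[a·b] → w = 0.1240
R5 (z=26.0): overcast=0.53, moderate=0.86, cool=0.31; AND[a·b] → w = 0.1413
Weighted average = (0.2120·19.1 + 0.6106·29.1 + 0.0899·29.0 + 0.1240·17.0 + 0.1413·26.0) / (0.2120 + 0.6106 + 0.0899 + 0.1240 + 0.1413)
  = 30.2065 / 1.1778 = 25.65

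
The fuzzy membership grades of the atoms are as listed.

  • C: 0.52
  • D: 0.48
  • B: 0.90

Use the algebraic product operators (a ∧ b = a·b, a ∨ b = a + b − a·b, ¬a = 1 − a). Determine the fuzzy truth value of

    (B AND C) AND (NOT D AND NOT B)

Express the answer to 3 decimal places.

0.024

B AND C = a·b on (0.9000, 0.5200) = 0.4680
NOT D = 1 − 0.4800 = 0.5200
NOT B = 1 − 0.9000 = 0.1000
NOT D AND NOT B = a·b on (0.5200, 0.1000) = 0.0520
(B AND C) AND (NOT D AND NOT B) = a·b on (0.4680, 0.0520) = 0.0243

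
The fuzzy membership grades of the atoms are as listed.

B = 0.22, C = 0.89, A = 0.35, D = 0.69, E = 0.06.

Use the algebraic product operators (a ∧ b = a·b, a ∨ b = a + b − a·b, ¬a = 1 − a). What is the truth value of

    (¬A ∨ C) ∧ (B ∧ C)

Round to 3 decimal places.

0.188

¬A = 1 − 0.3500 = 0.6500
¬A ∨ C = a + b − a·b on (0.6500, 0.8900) = 0.9615
B ∧ C = a·b on (0.2200, 0.8900) = 0.1958
(¬A ∨ C) ∧ (B ∧ C) = a·b on (0.9615, 0.1958) = 0.1883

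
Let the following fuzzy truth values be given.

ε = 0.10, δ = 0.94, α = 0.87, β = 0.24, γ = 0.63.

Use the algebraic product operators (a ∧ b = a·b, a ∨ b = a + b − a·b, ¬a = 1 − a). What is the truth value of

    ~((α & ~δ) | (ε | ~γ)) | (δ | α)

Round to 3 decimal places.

0.996

~δ = 1 − 0.9400 = 0.0600
α & ~δ = a·b on (0.8700, 0.0600) = 0.0522
~γ = 1 − 0.6300 = 0.3700
ε | ~γ = a + b − a·b on (0.1000, 0.3700) = 0.4330
(α & ~δ) | (ε | ~γ) = a + b − a·b on (0.0522, 0.4330) = 0.4626
~((α & ~δ) | (ε | ~γ)) = 1 − 0.4626 = 0.5374
δ | α = a + b − a·b on (0.9400, 0.8700) = 0.9922
~((α & ~δ) | (ε | ~γ)) | (δ | α) = a + b − a·b on (0.5374, 0.9922) = 0.9964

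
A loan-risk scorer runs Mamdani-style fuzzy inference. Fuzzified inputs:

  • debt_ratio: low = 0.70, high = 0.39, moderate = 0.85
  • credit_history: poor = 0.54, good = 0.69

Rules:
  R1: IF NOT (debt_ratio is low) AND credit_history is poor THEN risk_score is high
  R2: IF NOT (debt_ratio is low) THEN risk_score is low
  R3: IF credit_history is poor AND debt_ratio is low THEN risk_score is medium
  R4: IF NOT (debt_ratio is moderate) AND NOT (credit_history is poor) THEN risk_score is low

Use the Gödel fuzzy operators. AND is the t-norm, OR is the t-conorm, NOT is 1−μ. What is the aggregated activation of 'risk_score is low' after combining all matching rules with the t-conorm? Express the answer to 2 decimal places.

R1: ¬low=1−0.70=0.30, poor=0.54; AND[min(a, b)] → w = 0.30
R2: ¬low=1−0.70=0.30 → w = 0.30
R3: poor=0.54, low=0.70; AND[min(a, b)] → w = 0.54
R4: ¬moderate=1−0.85=0.15, ¬poor=1−0.54=0.46; AND[min(a, b)] → w = 0.15
Rules with consequent 'low': {R2, R4} → strengths 0.30, 0.15
Aggregate via t-conorm [max(a, b)]: 0.30

0.30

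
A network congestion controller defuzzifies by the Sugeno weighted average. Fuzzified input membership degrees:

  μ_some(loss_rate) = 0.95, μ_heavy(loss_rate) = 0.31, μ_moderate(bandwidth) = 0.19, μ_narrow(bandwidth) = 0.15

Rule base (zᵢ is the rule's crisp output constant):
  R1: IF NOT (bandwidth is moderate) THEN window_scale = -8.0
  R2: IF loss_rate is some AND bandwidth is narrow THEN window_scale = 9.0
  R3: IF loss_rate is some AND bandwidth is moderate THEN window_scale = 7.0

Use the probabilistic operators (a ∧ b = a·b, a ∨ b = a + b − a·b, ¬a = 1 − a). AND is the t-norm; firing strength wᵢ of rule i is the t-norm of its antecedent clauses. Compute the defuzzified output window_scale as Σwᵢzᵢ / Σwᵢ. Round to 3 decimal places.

-3.472

R1 (z=-8.0): ¬moderate=1−0.19=0.81 → w = 0.8100
R2 (z=9.0): some=0.95, narrow=0.15; AND[a·b] → w = 0.1425
R3 (z=7.0): some=0.95, moderate=0.19; AND[a·b] → w = 0.1805
Weighted average = (0.8100·-8.0 + 0.1425·9.0 + 0.1805·7.0) / (0.8100 + 0.1425 + 0.1805)
  = -3.9340 / 1.1330 = -3.472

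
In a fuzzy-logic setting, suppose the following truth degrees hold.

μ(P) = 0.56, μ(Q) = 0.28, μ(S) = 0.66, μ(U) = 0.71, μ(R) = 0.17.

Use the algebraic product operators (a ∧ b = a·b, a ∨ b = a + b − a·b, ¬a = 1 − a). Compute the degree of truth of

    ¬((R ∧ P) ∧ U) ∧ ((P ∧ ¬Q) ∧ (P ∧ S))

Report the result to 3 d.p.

0.139

R ∧ P = a·b on (0.1700, 0.5600) = 0.0952
(R ∧ P) ∧ U = a·b on (0.0952, 0.7100) = 0.0676
¬((R ∧ P) ∧ U) = 1 − 0.0676 = 0.9324
¬Q = 1 − 0.2800 = 0.7200
P ∧ ¬Q = a·b on (0.5600, 0.7200) = 0.4032
P ∧ S = a·b on (0.5600, 0.6600) = 0.3696
(P ∧ ¬Q) ∧ (P ∧ S) = a·b on (0.4032, 0.3696) = 0.1490
¬((R ∧ P) ∧ U) ∧ ((P ∧ ¬Q) ∧ (P ∧ S)) = a·b on (0.9324, 0.1490) = 0.1389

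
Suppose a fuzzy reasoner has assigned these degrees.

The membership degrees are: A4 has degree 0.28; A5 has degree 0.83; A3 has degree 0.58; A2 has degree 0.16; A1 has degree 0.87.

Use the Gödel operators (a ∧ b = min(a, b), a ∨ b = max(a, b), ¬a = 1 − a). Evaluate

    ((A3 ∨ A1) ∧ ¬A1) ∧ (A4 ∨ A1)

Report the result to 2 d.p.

A3 ∨ A1 = max(a, b) on (0.58, 0.87) = 0.87
¬A1 = 1 − 0.87 = 0.13
(A3 ∨ A1) ∧ ¬A1 = min(a, b) on (0.87, 0.13) = 0.13
A4 ∨ A1 = max(a, b) on (0.28, 0.87) = 0.87
((A3 ∨ A1) ∧ ¬A1) ∧ (A4 ∨ A1) = min(a, b) on (0.13, 0.87) = 0.13

0.13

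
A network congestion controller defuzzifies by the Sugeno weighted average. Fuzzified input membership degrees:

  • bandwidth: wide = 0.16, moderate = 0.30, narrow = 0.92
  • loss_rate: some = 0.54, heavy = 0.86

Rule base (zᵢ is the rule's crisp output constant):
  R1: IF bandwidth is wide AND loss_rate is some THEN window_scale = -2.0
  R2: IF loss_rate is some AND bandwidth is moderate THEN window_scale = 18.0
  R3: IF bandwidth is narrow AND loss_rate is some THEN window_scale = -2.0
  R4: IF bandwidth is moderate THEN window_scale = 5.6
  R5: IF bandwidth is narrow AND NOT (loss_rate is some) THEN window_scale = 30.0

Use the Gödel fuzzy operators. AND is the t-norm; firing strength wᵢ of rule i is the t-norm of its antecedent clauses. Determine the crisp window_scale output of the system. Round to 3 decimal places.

11.068

R1 (z=-2.0): wide=0.16, some=0.54; AND[min(a, b)] → w = 0.16
R2 (z=18.0): some=0.54, moderate=0.30; AND[min(a, b)] → w = 0.30
R3 (z=-2.0): narrow=0.92, some=0.54; AND[min(a, b)] → w = 0.54
R4 (z=5.6): moderate=0.30 → w = 0.30
R5 (z=30.0): narrow=0.92, ¬some=1−0.54=0.46; AND[min(a, b)] → w = 0.46
Weighted average = (0.16·-2.0 + 0.30·18.0 + 0.54·-2.0 + 0.30·5.6 + 0.46·30.0) / (0.16 + 0.30 + 0.54 + 0.30 + 0.46)
  = 19.4800 / 1.7600 = 11.068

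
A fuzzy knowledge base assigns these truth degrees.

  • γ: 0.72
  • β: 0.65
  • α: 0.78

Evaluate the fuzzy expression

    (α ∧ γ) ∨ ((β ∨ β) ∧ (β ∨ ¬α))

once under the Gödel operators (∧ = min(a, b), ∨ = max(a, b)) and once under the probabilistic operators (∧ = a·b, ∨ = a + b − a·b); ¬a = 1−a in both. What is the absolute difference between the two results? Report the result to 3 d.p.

Under Gödel:
  α ∧ γ = min(a, b) on (0.78, 0.72) = 0.72
  β ∨ β = max(a, b) on (0.65, 0.65) = 0.65
  ¬α = 1 − 0.78 = 0.22
  β ∨ ¬α = max(a, b) on (0.65, 0.22) = 0.65
  (β ∨ β) ∧ (β ∨ ¬α) = min(a, b) on (0.65, 0.65) = 0.65
  (α ∧ γ) ∨ ((β ∨ β) ∧ (β ∨ ¬α)) = max(a, b) on (0.72, 0.65) = 0.72
  → value = 0.7200
Under probabilistic:
  α ∧ γ = a·b on (0.7800, 0.7200) = 0.5616
  β ∨ β = a + b − a·b on (0.6500, 0.6500) = 0.8775
  ¬α = 1 − 0.7800 = 0.2200
  β ∨ ¬α = a + b − a·b on (0.6500, 0.2200) = 0.7270
  (β ∨ β) ∧ (β ∨ ¬α) = a·b on (0.8775, 0.7270) = 0.6379
  (α ∧ γ) ∨ ((β ∨ β) ∧ (β ∨ ¬α)) = a + b − a·b on (0.5616, 0.6379) = 0.8413
  → value = 0.8413
|0.7200 − 0.8413| = 0.121

0.121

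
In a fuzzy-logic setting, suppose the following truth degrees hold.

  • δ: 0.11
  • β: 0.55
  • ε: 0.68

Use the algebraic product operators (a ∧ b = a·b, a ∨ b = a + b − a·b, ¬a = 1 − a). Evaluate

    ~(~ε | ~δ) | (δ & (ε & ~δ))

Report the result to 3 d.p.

~ε = 1 − 0.6800 = 0.3200
~δ = 1 − 0.1100 = 0.8900
~ε | ~δ = a + b − a·b on (0.3200, 0.8900) = 0.9252
~(~ε | ~δ) = 1 − 0.9252 = 0.0748
~δ = 1 − 0.1100 = 0.8900
ε & ~δ = a·b on (0.6800, 0.8900) = 0.6052
δ & (ε & ~δ) = a·b on (0.1100, 0.6052) = 0.0666
~(~ε | ~δ) | (δ & (ε & ~δ)) = a + b − a·b on (0.0748, 0.0666) = 0.1364

0.136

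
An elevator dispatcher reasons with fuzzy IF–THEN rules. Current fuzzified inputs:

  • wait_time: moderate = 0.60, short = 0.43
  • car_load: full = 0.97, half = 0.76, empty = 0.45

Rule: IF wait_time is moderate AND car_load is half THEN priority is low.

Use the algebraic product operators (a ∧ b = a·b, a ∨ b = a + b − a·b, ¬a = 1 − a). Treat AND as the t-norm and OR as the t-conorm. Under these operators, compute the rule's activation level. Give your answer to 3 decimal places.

firing strength: moderate=0.60, half=0.76; AND[a·b] → w = 0.4560

0.456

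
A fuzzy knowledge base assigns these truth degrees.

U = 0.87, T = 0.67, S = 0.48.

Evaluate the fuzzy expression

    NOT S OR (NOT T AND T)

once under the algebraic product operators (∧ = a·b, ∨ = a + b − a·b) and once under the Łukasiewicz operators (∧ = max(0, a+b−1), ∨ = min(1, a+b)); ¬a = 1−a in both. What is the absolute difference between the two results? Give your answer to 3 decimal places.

Under algebraic product:
  NOT S = 1 − 0.4800 = 0.5200
  NOT T = 1 − 0.6700 = 0.3300
  NOT T AND T = a·b on (0.3300, 0.6700) = 0.2211
  NOT S OR (NOT T AND T) = a + b − a·b on (0.5200, 0.2211) = 0.6261
  → value = 0.6261
Under Łukasiewicz:
  NOT S = 1 − 0.48 = 0.52
  NOT T = 1 − 0.67 = 0.33
  NOT T AND T = max(0, a+b−1) on (0.33, 0.67) = 0.00
  NOT S OR (NOT T AND T) = min(1, a+b) on (0.52, 0.00) = 0.52
  → value = 0.5200
|0.6261 − 0.5200| = 0.106

0.106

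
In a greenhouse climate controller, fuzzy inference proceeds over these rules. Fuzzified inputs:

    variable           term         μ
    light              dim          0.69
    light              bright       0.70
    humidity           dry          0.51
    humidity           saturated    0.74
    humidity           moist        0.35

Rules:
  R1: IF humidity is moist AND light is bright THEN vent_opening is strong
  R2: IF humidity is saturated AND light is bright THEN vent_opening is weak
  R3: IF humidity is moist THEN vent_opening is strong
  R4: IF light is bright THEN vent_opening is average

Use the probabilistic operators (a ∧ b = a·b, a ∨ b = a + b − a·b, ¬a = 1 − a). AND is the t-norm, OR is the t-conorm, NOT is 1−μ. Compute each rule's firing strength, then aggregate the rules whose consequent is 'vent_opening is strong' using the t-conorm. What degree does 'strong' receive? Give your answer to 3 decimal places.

R1: moist=0.35, bright=0.70; AND[a·b] → w = 0.2450
R2: saturated=0.74, bright=0.70; AND[a·b] → w = 0.5180
R3: moist=0.35 → w = 0.3500
R4: bright=0.70 → w = 0.7000
Rules with consequent 'strong': {R1, R3} → strengths 0.2450, 0.3500
Aggregate via t-conorm [a + b − a·b]: 0.5092

0.509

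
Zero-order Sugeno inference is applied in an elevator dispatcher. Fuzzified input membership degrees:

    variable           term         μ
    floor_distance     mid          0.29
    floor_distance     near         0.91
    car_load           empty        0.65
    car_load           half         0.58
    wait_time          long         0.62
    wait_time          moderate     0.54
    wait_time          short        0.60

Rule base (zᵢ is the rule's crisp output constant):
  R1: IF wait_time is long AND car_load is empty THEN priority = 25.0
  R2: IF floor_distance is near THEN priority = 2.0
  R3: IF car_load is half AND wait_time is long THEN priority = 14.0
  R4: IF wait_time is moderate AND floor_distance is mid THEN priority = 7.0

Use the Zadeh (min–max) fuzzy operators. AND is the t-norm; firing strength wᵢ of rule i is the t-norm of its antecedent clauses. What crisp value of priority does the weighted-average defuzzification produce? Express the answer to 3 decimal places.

R1 (z=25.0): long=0.62, empty=0.65; AND[min(a, b)] → w = 0.62
R2 (z=2.0): near=0.91 → w = 0.91
R3 (z=14.0): half=0.58, long=0.62; AND[min(a, b)] → w = 0.58
R4 (z=7.0): moderate=0.54, mid=0.29; AND[min(a, b)] → w = 0.29
Weighted average = (0.62·25.0 + 0.91·2.0 + 0.58·14.0 + 0.29·7.0) / (0.62 + 0.91 + 0.58 + 0.29)
  = 27.4700 / 2.4000 = 11.446

11.446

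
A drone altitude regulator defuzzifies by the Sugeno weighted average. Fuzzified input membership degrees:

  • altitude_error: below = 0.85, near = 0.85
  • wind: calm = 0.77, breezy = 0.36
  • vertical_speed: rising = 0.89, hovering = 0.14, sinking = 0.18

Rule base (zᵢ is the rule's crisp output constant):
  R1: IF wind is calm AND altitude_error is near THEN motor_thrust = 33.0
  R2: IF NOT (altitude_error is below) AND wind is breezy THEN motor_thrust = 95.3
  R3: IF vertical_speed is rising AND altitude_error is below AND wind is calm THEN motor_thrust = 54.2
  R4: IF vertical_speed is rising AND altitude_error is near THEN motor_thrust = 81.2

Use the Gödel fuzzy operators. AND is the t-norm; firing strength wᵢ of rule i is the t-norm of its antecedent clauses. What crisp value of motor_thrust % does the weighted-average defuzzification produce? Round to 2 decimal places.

59.24

R1 (z=33.0): calm=0.77, near=0.85; AND[min(a, b)] → w = 0.77
R2 (z=95.3): ¬below=1−0.85=0.15, breezy=0.36; AND[min(a, b)] → w = 0.15
R3 (z=54.2): rising=0.89, below=0.85, calm=0.77; AND[min(a, b)] → w = 0.77
R4 (z=81.2): rising=0.89, near=0.85; AND[min(a, b)] → w = 0.85
Weighted average = (0.77·33.0 + 0.15·95.3 + 0.77·54.2 + 0.85·81.2) / (0.77 + 0.15 + 0.77 + 0.85)
  = 150.4590 / 2.5400 = 59.24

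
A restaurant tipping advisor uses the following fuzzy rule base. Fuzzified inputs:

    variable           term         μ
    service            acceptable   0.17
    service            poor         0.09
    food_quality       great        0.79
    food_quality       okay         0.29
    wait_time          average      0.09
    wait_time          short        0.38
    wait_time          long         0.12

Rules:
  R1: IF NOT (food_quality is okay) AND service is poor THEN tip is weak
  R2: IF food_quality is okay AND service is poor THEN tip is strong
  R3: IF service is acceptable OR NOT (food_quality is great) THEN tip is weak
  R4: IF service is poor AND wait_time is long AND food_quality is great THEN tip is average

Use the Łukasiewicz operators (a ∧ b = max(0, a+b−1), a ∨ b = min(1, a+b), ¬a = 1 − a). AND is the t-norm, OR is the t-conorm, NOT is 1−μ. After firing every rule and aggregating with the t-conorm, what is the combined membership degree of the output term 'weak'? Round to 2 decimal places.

0.38

R1: ¬okay=1−0.29=0.71, poor=0.09; AND[max(0, a+b−1)] → w = 0.00
R2: okay=0.29, poor=0.09; AND[max(0, a+b−1)] → w = 0.00
R3: acceptable=0.17, ¬great=1−0.79=0.21; OR[min(1, a+b)] → w = 0.38
R4: poor=0.09, long=0.12, great=0.79; AND[max(0, a+b−1)] → w = 0.00
Rules with consequent 'weak': {R1, R3} → strengths 0.00, 0.38
Aggregate via t-conorm [min(1, a+b)]: 0.38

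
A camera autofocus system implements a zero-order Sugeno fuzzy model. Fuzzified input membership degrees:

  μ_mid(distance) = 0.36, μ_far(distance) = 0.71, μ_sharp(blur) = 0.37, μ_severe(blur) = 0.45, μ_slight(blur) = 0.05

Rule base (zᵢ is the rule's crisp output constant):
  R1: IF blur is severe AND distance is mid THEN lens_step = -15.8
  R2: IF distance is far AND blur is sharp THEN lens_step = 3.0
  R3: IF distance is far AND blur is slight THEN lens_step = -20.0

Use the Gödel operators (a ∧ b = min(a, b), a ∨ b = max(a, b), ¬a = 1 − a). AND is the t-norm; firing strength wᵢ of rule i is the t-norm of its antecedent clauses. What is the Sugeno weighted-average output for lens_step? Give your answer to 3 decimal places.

R1 (z=-15.8): severe=0.45, mid=0.36; AND[min(a, b)] → w = 0.36
R2 (z=3.0): far=0.71, sharp=0.37; AND[min(a, b)] → w = 0.37
R3 (z=-20.0): far=0.71, slight=0.05; AND[min(a, b)] → w = 0.05
Weighted average = (0.36·-15.8 + 0.37·3.0 + 0.05·-20.0) / (0.36 + 0.37 + 0.05)
  = -5.5780 / 0.7800 = -7.151

-7.151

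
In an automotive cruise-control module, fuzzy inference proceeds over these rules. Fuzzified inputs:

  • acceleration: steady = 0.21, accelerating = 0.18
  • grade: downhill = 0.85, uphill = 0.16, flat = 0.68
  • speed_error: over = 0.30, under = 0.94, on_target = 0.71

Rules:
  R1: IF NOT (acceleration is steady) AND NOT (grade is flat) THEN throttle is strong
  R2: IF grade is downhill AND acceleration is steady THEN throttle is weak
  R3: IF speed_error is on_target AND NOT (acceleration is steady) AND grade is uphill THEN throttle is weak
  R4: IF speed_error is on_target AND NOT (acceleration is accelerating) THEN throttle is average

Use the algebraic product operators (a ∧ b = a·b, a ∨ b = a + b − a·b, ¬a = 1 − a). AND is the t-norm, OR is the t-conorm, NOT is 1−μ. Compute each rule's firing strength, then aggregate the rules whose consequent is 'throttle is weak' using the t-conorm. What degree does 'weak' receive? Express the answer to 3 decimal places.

R1: ¬steady=1−0.21=0.79, ¬flat=1−0.68=0.32; AND[a·b] → w = 0.2528
R2: downhill=0.85, steady=0.21; AND[a·b] → w = 0.1785
R3: on_target=0.71, ¬steady=1−0.21=0.79, uphill=0.16; AND[a·b] → w = 0.0897
R4: on_target=0.71, ¬accelerating=1−0.18=0.82; AND[a·b] → w = 0.5822
Rules with consequent 'weak': {R2, R3} → strengths 0.1785, 0.0897
Aggregate via t-conorm [a + b − a·b]: 0.2522

0.252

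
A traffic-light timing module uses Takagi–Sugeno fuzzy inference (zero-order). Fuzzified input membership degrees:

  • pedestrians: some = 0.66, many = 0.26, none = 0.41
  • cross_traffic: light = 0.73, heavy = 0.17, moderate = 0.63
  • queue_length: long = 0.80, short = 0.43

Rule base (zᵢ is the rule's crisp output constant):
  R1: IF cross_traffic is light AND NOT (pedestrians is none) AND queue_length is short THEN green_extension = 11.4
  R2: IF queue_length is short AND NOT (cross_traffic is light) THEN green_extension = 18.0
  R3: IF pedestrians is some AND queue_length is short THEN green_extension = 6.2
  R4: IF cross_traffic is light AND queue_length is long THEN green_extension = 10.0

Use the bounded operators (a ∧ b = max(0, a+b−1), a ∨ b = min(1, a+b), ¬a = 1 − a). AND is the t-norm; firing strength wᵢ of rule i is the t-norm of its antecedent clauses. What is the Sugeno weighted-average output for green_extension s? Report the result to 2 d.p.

R1 (z=11.4): light=0.73, ¬none=1−0.41=0.59, short=0.43; AND[max(0, a+b−1)] → w = 0.00
R2 (z=18.0): short=0.43, ¬light=1−0.73=0.27; AND[max(0, a+b−1)] → w = 0.00
R3 (z=6.2): some=0.66, short=0.43; AND[max(0, a+b−1)] → w = 0.09
R4 (z=10.0): light=0.73, long=0.80; AND[max(0, a+b−1)] → w = 0.53
Weighted average = (0.00·11.4 + 0.00·18.0 + 0.09·6.2 + 0.53·10.0) / (0.00 + 0.00 + 0.09 + 0.53)
  = 5.8580 / 0.6200 = 9.45

9.45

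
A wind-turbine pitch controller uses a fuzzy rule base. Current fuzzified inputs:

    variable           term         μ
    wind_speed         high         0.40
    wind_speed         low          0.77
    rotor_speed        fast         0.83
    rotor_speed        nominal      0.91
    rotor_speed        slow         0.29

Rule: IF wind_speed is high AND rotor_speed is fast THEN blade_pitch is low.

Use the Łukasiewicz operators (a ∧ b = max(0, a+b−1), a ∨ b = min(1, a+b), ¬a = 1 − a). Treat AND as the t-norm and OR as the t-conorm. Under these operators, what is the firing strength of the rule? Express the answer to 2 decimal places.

firing strength: high=0.40, fast=0.83; AND[max(0, a+b−1)] → w = 0.23

0.23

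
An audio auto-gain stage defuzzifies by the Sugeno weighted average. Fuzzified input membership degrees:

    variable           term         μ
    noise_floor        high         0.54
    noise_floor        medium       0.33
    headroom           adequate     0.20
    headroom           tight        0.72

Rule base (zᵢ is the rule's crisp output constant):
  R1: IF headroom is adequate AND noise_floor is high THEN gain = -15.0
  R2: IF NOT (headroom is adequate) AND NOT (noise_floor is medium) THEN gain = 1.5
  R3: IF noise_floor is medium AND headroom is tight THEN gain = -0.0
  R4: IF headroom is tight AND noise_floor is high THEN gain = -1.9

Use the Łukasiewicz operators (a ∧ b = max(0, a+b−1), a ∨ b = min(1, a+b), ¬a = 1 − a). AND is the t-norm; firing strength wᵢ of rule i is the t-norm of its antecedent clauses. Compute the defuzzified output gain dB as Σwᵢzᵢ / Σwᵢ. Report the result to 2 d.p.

0.27

R1 (z=-15.0): adequate=0.20, high=0.54; AND[max(0, a+b−1)] → w = 0.00
R2 (z=1.5): ¬adequate=1−0.20=0.80, ¬medium=1−0.33=0.67; AND[max(0, a+b−1)] → w = 0.47
R3 (z=-0.0): medium=0.33, tight=0.72; AND[max(0, a+b−1)] → w = 0.05
R4 (z=-1.9): tight=0.72, high=0.54; AND[max(0, a+b−1)] → w = 0.26
Weighted average = (0.00·-15.0 + 0.47·1.5 + 0.05·-0.0 + 0.26·-1.9) / (0.00 + 0.47 + 0.05 + 0.26)
  = 0.2110 / 0.7800 = 0.27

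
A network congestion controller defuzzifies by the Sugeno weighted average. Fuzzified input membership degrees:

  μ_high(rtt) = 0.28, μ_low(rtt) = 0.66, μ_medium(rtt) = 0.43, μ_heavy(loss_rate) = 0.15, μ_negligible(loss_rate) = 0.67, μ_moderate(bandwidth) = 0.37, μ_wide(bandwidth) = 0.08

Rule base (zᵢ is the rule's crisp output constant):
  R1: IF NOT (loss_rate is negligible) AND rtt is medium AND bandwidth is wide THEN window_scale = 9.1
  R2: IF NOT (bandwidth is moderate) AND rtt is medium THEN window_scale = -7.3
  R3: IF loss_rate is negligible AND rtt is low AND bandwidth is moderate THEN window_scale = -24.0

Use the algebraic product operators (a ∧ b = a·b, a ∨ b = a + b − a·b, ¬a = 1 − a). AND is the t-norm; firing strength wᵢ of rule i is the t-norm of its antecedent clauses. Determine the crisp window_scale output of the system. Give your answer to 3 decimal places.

R1 (z=9.1): ¬negligible=1−0.67=0.33, medium=0.43, wide=0.08; AND[a·b] → w = 0.0114
R2 (z=-7.3): ¬moderate=1−0.37=0.63, medium=0.43; AND[a·b] → w = 0.2709
R3 (z=-24.0): negligible=0.67, low=0.66, moderate=0.37; AND[a·b] → w = 0.1636
Weighted average = (0.0114·9.1 + 0.2709·-7.3 + 0.1636·-24.0) / (0.0114 + 0.2709 + 0.1636)
  = -5.8010 / 0.4459 = -13.011

-13.011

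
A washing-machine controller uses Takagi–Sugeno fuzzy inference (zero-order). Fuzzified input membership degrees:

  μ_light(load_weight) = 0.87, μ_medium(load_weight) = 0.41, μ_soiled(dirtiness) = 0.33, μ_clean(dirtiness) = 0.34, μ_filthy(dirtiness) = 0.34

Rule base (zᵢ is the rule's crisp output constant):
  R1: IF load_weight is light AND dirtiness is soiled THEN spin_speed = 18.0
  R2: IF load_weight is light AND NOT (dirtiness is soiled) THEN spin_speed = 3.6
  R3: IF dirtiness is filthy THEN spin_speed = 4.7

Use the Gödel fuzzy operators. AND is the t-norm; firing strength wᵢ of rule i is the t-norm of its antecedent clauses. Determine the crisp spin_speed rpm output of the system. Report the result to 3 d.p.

7.425

R1 (z=18.0): light=0.87, soiled=0.33; AND[min(a, b)] → w = 0.33
R2 (z=3.6): light=0.87, ¬soiled=1−0.33=0.67; AND[min(a, b)] → w = 0.67
R3 (z=4.7): filthy=0.34 → w = 0.34
Weighted average = (0.33·18.0 + 0.67·3.6 + 0.34·4.7) / (0.33 + 0.67 + 0.34)
  = 9.9500 / 1.3400 = 7.425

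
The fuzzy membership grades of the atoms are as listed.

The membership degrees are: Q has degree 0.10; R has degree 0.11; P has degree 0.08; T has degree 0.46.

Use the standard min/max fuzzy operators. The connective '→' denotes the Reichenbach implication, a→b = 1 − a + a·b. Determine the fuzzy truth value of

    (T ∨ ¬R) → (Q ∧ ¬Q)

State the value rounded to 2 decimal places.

¬R = 1 − 0.11 = 0.89
T ∨ ¬R = max(a, b) on (0.46, 0.89) = 0.89
¬Q = 1 − 0.10 = 0.90
Q ∧ ¬Q = min(a, b) on (0.10, 0.90) = 0.10
(T ∨ ¬R) → (Q ∧ ¬Q)  [Reichenbach: 1 − a + a·b] with a=0.89, b=0.10 → 0.20

0.20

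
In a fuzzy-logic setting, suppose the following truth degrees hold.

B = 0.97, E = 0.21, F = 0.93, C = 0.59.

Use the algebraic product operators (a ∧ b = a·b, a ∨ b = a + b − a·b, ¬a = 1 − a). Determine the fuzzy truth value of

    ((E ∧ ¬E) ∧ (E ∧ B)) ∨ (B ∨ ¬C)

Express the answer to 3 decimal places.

¬E = 1 − 0.2100 = 0.7900
E ∧ ¬E = a·b on (0.2100, 0.7900) = 0.1659
E ∧ B = a·b on (0.2100, 0.9700) = 0.2037
(E ∧ ¬E) ∧ (E ∧ B) = a·b on (0.1659, 0.2037) = 0.0338
¬C = 1 − 0.5900 = 0.4100
B ∨ ¬C = a + b − a·b on (0.9700, 0.4100) = 0.9823
((E ∧ ¬E) ∧ (E ∧ B)) ∨ (B ∨ ¬C) = a + b − a·b on (0.0338, 0.9823) = 0.9829

0.983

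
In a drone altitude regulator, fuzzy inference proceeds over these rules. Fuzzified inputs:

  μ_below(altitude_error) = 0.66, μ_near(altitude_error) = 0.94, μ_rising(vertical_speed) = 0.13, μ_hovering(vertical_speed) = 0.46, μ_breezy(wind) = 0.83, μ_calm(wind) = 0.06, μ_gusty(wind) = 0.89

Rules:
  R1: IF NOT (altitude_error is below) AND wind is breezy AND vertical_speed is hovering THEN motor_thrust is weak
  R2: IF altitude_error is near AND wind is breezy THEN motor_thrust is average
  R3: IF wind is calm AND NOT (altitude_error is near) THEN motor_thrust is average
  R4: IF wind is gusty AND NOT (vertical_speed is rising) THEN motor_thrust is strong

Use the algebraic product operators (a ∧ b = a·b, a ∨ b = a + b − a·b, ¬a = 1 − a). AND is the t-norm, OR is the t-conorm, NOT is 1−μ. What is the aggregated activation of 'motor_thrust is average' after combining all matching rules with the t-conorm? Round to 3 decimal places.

0.781

R1: ¬below=1−0.66=0.34, breezy=0.83, hovering=0.46; AND[a·b] → w = 0.1298
R2: near=0.94, breezy=0.83; AND[a·b] → w = 0.7802
R3: calm=0.06, ¬near=1−0.94=0.06; AND[a·b] → w = 0.0036
R4: gusty=0.89, ¬rising=1−0.13=0.87; AND[a·b] → w = 0.7743
Rules with consequent 'average': {R2, R3} → strengths 0.7802, 0.0036
Aggregate via t-conorm [a + b − a·b]: 0.7810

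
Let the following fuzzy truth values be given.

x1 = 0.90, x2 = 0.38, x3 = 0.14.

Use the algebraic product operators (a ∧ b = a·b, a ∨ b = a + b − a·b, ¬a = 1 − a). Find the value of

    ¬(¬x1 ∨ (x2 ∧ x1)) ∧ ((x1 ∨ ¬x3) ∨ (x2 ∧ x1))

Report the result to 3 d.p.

0.587

¬x1 = 1 − 0.9000 = 0.1000
x2 ∧ x1 = a·b on (0.3800, 0.9000) = 0.3420
¬x1 ∨ (x2 ∧ x1) = a + b − a·b on (0.1000, 0.3420) = 0.4078
¬(¬x1 ∨ (x2 ∧ x1)) = 1 − 0.4078 = 0.5922
¬x3 = 1 − 0.1400 = 0.8600
x1 ∨ ¬x3 = a + b − a·b on (0.9000, 0.8600) = 0.9860
x2 ∧ x1 = a·b on (0.3800, 0.9000) = 0.3420
(x1 ∨ ¬x3) ∨ (x2 ∧ x1) = a + b − a·b on (0.9860, 0.3420) = 0.9908
¬(¬x1 ∨ (x2 ∧ x1)) ∧ ((x1 ∨ ¬x3) ∨ (x2 ∧ x1)) = a·b on (0.5922, 0.9908) = 0.5867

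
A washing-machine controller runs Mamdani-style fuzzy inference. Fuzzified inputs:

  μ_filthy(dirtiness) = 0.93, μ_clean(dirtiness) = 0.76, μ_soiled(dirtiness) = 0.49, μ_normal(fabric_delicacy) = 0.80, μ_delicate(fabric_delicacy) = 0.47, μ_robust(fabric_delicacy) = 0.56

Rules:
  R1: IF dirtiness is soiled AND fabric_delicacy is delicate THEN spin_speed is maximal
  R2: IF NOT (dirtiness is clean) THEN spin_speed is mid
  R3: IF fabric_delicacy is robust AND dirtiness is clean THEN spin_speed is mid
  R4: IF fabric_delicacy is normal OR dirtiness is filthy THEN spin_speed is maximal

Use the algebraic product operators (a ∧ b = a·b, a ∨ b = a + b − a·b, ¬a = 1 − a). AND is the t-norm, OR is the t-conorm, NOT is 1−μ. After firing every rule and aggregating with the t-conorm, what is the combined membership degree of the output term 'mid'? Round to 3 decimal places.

R1: soiled=0.49, delicate=0.47; AND[a·b] → w = 0.2303
R2: ¬clean=1−0.76=0.24 → w = 0.2400
R3: robust=0.56, clean=0.76; AND[a·b] → w = 0.4256
R4: normal=0.80, filthy=0.93; OR[a + b − a·b] → w = 0.9860
Rules with consequent 'mid': {R2, R3} → strengths 0.2400, 0.4256
Aggregate via t-conorm [a + b − a·b]: 0.5635

0.563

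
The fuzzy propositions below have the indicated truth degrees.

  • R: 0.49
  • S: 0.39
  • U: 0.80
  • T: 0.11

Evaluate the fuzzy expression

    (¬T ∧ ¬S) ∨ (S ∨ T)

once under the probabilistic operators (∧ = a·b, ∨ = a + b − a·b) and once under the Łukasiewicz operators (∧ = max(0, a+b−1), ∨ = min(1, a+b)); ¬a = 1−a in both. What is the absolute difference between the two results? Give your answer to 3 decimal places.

0.248

Under probabilistic:
  ¬T = 1 − 0.1100 = 0.8900
  ¬S = 1 − 0.3900 = 0.6100
  ¬T ∧ ¬S = a·b on (0.8900, 0.6100) = 0.5429
  S ∨ T = a + b − a·b on (0.3900, 0.1100) = 0.4571
  (¬T ∧ ¬S) ∨ (S ∨ T) = a + b − a·b on (0.5429, 0.4571) = 0.7518
  → value = 0.7518
Under Łukasiewicz:
  ¬T = 1 − 0.11 = 0.89
  ¬S = 1 − 0.39 = 0.61
  ¬T ∧ ¬S = max(0, a+b−1) on (0.89, 0.61) = 0.50
  S ∨ T = min(1, a+b) on (0.39, 0.11) = 0.50
  (¬T ∧ ¬S) ∨ (S ∨ T) = min(1, a+b) on (0.50, 0.50) = 1.00
  → value = 1.0000
|0.7518 − 1.0000| = 0.248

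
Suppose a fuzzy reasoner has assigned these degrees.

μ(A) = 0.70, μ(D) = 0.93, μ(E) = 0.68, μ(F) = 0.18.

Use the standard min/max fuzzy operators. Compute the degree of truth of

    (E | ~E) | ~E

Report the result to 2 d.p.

0.68

~E = 1 − 0.68 = 0.32
E | ~E = max(a, b) on (0.68, 0.32) = 0.68
~E = 1 − 0.68 = 0.32
(E | ~E) | ~E = max(a, b) on (0.68, 0.32) = 0.68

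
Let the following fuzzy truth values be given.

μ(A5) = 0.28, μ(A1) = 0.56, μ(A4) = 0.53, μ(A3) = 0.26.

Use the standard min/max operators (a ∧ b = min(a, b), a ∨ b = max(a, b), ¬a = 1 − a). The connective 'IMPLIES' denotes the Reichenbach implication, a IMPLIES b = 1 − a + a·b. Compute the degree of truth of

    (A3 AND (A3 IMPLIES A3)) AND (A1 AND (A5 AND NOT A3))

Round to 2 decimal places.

0.26

A3 IMPLIES A3  [Reichenbach: 1 − a + a·b] with a=0.26, b=0.26 → 0.81
A3 AND (A3 IMPLIES A3) = min(a, b) on (0.26, 0.81) = 0.26
NOT A3 = 1 − 0.26 = 0.74
A5 AND NOT A3 = min(a, b) on (0.28, 0.74) = 0.28
A1 AND (A5 AND NOT A3) = min(a, b) on (0.56, 0.28) = 0.28
(A3 AND (A3 IMPLIES A3)) AND (A1 AND (A5 AND NOT A3)) = min(a, b) on (0.26, 0.28) = 0.26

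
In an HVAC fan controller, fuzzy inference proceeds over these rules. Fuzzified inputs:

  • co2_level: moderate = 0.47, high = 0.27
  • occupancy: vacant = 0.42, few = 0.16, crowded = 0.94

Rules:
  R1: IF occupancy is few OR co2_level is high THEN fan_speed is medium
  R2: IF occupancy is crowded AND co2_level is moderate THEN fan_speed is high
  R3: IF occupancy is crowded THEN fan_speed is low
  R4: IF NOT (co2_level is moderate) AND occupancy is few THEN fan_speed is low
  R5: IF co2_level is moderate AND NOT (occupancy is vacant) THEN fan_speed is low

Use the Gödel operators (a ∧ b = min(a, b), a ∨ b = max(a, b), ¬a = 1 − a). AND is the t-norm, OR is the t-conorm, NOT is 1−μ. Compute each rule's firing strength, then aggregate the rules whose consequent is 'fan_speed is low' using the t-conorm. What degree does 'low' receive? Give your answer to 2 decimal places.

0.94

R1: few=0.16, high=0.27; OR[max(a, b)] → w = 0.27
R2: crowded=0.94, moderate=0.47; AND[min(a, b)] → w = 0.47
R3: crowded=0.94 → w = 0.94
R4: ¬moderate=1−0.47=0.53, few=0.16; AND[min(a, b)] → w = 0.16
R5: moderate=0.47, ¬vacant=1−0.42=0.58; AND[min(a, b)] → w = 0.47
Rules with consequent 'low': {R3, R4, R5} → strengths 0.94, 0.16, 0.47
Aggregate via t-conorm [max(a, b)]: 0.94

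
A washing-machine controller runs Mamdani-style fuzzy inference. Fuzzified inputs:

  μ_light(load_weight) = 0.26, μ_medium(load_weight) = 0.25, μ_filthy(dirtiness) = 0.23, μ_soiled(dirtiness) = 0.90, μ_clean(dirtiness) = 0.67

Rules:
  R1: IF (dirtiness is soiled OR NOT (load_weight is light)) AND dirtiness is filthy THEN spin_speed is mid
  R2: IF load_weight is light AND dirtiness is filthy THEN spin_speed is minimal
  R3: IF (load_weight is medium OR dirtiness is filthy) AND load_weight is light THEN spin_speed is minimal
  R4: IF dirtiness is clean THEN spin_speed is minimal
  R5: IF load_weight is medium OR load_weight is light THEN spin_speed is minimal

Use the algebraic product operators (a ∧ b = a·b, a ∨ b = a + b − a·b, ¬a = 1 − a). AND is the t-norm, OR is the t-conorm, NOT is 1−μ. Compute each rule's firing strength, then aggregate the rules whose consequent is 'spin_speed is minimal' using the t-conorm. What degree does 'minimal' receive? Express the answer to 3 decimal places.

0.847

R1: (soiled=0.90 OR ¬light=1−0.26=0.74) = 0.9740; AND[a·b] with filthy=0.23 → w = 0.2240
R2: light=0.26, filthy=0.23; AND[a·b] → w = 0.0598
R3: (medium=0.25 OR filthy=0.23) = 0.4225; AND[a·b] with light=0.26 → w = 0.1099
R4: clean=0.67 → w = 0.6700
R5: medium=0.25, light=0.26; OR[a + b − a·b] → w = 0.4450
Rules with consequent 'minimal': {R2, R3, R4, R5} → strengths 0.0598, 0.1099, 0.6700, 0.4450
Aggregate via t-conorm [a + b − a·b]: 0.8467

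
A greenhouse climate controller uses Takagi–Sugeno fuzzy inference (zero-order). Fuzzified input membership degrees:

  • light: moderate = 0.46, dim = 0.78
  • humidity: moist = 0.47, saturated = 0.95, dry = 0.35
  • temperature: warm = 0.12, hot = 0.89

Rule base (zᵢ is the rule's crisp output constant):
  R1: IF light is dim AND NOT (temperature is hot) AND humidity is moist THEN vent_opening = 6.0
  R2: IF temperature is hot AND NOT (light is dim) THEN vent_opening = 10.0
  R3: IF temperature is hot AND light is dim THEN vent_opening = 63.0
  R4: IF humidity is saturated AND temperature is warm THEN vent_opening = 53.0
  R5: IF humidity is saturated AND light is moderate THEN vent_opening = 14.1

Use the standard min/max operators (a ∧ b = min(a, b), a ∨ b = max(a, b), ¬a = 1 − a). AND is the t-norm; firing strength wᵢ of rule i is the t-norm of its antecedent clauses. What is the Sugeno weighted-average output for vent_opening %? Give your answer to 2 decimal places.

38.37

R1 (z=6.0): dim=0.78, ¬hot=1−0.89=0.11, moist=0.47; AND[min(a, b)] → w = 0.11
R2 (z=10.0): hot=0.89, ¬dim=1−0.78=0.22; AND[min(a, b)] → w = 0.22
R3 (z=63.0): hot=0.89, dim=0.78; AND[min(a, b)] → w = 0.78
R4 (z=53.0): saturated=0.95, warm=0.12; AND[min(a, b)] → w = 0.12
R5 (z=14.1): saturated=0.95, moderate=0.46; AND[min(a, b)] → w = 0.46
Weighted average = (0.11·6.0 + 0.22·10.0 + 0.78·63.0 + 0.12·53.0 + 0.46·14.1) / (0.11 + 0.22 + 0.78 + 0.12 + 0.46)
  = 64.8460 / 1.6900 = 38.37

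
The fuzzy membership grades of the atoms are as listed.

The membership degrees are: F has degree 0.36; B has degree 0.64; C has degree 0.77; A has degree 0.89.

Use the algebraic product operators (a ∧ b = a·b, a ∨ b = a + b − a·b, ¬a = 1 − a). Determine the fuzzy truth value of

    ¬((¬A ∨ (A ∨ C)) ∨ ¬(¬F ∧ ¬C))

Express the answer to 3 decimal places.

0.003

¬A = 1 − 0.8900 = 0.1100
A ∨ C = a + b − a·b on (0.8900, 0.7700) = 0.9747
¬A ∨ (A ∨ C) = a + b − a·b on (0.1100, 0.9747) = 0.9775
¬F = 1 − 0.3600 = 0.6400
¬C = 1 − 0.7700 = 0.2300
¬F ∧ ¬C = a·b on (0.6400, 0.2300) = 0.1472
¬(¬F ∧ ¬C) = 1 − 0.1472 = 0.8528
(¬A ∨ (A ∨ C)) ∨ ¬(¬F ∧ ¬C) = a + b − a·b on (0.9775, 0.8528) = 0.9967
¬((¬A ∨ (A ∨ C)) ∨ ¬(¬F ∧ ¬C)) = 1 − 0.9967 = 0.0033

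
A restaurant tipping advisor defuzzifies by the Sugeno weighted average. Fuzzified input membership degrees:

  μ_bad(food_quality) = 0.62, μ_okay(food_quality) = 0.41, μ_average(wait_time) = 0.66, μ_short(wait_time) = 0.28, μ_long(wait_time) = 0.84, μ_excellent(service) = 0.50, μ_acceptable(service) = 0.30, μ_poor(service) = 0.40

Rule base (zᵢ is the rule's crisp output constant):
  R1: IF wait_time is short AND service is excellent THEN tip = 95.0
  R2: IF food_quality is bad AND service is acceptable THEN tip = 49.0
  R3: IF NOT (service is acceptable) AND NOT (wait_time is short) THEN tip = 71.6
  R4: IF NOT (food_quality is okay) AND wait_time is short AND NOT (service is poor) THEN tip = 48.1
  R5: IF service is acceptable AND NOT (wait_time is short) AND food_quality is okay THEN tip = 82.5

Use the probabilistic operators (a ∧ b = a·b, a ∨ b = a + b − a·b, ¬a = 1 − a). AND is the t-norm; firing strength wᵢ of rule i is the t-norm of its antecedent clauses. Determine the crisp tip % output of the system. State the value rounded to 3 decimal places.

69.348

R1 (z=95.0): short=0.28, excellent=0.50; AND[a·b] → w = 0.1400
R2 (z=49.0): bad=0.62, acceptable=0.30; AND[a·b] → w = 0.1860
R3 (z=71.6): ¬acceptable=1−0.30=0.70, ¬short=1−0.28=0.72; AND[a·b] → w = 0.5040
R4 (z=48.1): ¬okay=1−0.41=0.59, short=0.28, ¬poor=1−0.40=0.60; AND[a·b] → w = 0.0991
R5 (z=82.5): acceptable=0.30, ¬short=1−0.28=0.72, okay=0.41; AND[a·b] → w = 0.0886
Weighted average = (0.1400·95.0 + 0.1860·49.0 + 0.5040·71.6 + 0.0991·48.1 + 0.0886·82.5) / (0.1400 + 0.1860 + 0.5040 + 0.0991 + 0.0886)
  = 70.5743 / 1.0177 = 69.348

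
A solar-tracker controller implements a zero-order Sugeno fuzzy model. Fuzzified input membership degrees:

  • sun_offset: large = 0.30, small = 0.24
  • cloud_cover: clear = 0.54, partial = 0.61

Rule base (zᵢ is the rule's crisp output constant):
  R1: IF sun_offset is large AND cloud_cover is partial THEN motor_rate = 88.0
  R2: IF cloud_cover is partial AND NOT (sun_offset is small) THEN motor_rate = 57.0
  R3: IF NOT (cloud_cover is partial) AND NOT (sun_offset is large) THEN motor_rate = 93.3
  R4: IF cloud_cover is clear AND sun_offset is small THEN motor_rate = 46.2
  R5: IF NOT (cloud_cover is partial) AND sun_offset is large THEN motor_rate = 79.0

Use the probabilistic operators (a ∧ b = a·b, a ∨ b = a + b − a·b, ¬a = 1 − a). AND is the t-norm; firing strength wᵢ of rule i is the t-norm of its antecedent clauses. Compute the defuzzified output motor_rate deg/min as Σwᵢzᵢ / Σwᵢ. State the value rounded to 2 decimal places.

R1 (z=88.0): large=0.30, partial=0.61; AND[a·b] → w = 0.1830
R2 (z=57.0): partial=0.61, ¬small=1−0.24=0.76; AND[a·b] → w = 0.4636
R3 (z=93.3): ¬partial=1−0.61=0.39, ¬large=1−0.30=0.70; AND[a·b] → w = 0.2730
R4 (z=46.2): clear=0.54, small=0.24; AND[a·b] → w = 0.1296
R5 (z=79.0): ¬partial=1−0.61=0.39, large=0.30; AND[a·b] → w = 0.1170
Weighted average = (0.1830·88.0 + 0.4636·57.0 + 0.2730·93.3 + 0.1296·46.2 + 0.1170·79.0) / (0.1830 + 0.4636 + 0.2730 + 0.1296 + 0.1170)
  = 83.2306 / 1.1662 = 71.37

71.37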